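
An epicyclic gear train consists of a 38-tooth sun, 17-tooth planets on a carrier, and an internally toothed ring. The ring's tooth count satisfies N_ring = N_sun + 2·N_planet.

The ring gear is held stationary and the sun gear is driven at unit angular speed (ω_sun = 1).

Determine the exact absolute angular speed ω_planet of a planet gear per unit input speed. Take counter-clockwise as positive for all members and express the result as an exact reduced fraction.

N_ring = 38 + 2·17 = 72
38(ω_s−ω_c) = −72(ω_r−ω_c),  ω_r=0, ω_s=1
38(1−ω_c) = −72(0−ω_c)  ⇒  110ω_c = 38  ⇒  ω_c = 19/55
sun–planet: 38·(1−19/55) = −17·(ω_p−ω_c)  ⇒  ω_p−ω_c = −(38/17)·(36/55) = -1368/935
ω_p = 19/55 − 1368/935 = -19/17

-19/17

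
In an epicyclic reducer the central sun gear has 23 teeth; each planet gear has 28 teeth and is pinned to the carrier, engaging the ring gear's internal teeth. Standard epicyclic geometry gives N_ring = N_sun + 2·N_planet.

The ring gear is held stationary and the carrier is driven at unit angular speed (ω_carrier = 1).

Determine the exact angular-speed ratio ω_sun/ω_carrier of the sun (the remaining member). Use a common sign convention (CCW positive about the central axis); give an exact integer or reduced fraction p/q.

102/23

N_ring = 23 + 2·28 = 79
23(ω_s−ω_c) = −79(ω_r−ω_c),  ω_r=0, ω_c=1
ω_s = 1 − (79/23)(0−1) = 102/23
ω_s/ω_c = 102/23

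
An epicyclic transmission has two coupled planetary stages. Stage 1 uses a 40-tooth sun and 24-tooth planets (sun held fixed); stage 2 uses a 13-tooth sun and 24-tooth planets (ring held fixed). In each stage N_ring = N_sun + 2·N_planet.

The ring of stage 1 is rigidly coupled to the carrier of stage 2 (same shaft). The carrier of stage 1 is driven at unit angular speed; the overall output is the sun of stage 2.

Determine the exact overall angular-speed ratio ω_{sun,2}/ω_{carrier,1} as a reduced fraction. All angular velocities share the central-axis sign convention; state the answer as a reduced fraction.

1184/143

Stage 1: N_ring = 40 + 2·24 = 88
Stage 1: 40(ω_s−ω_c) = −88(ω_r−ω_c),  ω_s=0, ω_c=1
Stage 1: ω_r = 1 − (40/88)(0−1) = 16/11
  ⇒ ω_r¹/ω_c¹ = 16/11
Stage 2: N_ring = 13 + 2·24 = 61
Stage 2: 13(ω_s−ω_c) = −61(ω_r−ω_c),  ω_r=0, ω_c=1
Stage 2: ω_s = 1 − (61/13)(0−1) = 74/13
  ⇒ ω_s²/ω_c² = 74/13
Coupling ω_c² = ω_r¹ ⇒ overall = 16/11 × 74/13 = 1184/143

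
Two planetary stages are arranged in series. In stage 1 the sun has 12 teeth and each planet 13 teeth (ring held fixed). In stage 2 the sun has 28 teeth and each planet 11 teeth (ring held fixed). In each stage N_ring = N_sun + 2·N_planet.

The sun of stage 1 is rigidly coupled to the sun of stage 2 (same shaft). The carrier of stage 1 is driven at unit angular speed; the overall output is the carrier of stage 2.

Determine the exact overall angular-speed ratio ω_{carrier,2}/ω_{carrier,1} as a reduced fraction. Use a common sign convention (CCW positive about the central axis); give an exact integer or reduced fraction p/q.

175/117

Stage 1: N_ring = 12 + 2·13 = 38
Stage 1: 12(ω_s−ω_c) = −38(ω_r−ω_c),  ω_r=0, ω_c=1
Stage 1: ω_s = 1 − (38/12)(0−1) = 25/6
  ⇒ ω_s¹/ω_c¹ = 25/6
Stage 2: N_ring = 28 + 2·11 = 50
Stage 2: 28(ω_s−ω_c) = −50(ω_r−ω_c),  ω_r=0, ω_s=1
Stage 2: 28(1−ω_c) = −50(0−ω_c)  ⇒  78ω_c = 28  ⇒  ω_c = 14/39
  ⇒ ω_c²/ω_s² = 14/39
Coupling ω_s² = ω_s¹ ⇒ overall = 25/6 × 14/39 = 175/117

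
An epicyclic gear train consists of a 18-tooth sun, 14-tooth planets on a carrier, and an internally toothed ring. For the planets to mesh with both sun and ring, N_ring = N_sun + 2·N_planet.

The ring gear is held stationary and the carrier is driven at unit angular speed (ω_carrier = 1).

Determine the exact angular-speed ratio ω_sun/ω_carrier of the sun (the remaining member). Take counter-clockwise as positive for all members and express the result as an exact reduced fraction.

N_ring = 18 + 2·14 = 46
18(ω_s−ω_c) = −46(ω_r−ω_c),  ω_r=0, ω_c=1
ω_s = 1 − (46/18)(0−1) = 32/9
ω_s/ω_c = 32/9

32/9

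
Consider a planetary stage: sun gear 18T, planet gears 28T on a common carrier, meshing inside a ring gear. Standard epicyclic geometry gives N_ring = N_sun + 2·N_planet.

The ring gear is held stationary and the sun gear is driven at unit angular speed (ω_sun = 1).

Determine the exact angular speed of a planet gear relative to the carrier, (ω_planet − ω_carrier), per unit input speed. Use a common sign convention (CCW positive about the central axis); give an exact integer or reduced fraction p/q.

N_ring = 18 + 2·28 = 74
18(ω_s−ω_c) = −74(ω_r−ω_c),  ω_r=0, ω_s=1
18(1−ω_c) = −74(0−ω_c)  ⇒  92ω_c = 18  ⇒  ω_c = 9/46
sun–planet: 18·(1−9/46) = −28·(ω_p−ω_c)  ⇒  ω_p−ω_c = −(18/28)·(37/46) = -333/644

-333/644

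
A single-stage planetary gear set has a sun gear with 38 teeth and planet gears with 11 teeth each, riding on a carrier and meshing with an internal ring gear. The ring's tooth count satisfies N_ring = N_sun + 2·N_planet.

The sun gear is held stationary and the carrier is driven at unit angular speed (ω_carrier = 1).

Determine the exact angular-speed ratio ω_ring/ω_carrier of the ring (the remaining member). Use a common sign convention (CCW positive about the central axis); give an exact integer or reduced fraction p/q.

49/30

N_ring = 38 + 2·11 = 60
38(ω_s−ω_c) = −60(ω_r−ω_c),  ω_s=0, ω_c=1
ω_r = 1 − (38/60)(0−1) = 49/30
ω_r/ω_c = 49/30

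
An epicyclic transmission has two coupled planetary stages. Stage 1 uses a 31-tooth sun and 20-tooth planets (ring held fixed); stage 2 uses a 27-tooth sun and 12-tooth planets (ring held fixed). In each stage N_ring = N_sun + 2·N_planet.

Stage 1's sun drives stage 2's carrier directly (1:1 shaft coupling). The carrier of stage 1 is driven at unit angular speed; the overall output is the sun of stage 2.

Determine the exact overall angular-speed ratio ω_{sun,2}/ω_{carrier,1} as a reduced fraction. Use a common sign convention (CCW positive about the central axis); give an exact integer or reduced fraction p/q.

884/93

Stage 1: N_ring = 31 + 2·20 = 71
Stage 1: 31(ω_s−ω_c) = −71(ω_r−ω_c),  ω_r=0, ω_c=1
Stage 1: ω_s = 1 − (71/31)(0−1) = 102/31
  ⇒ ω_s¹/ω_c¹ = 102/31
Stage 2: N_ring = 27 + 2·12 = 51
Stage 2: 27(ω_s−ω_c) = −51(ω_r−ω_c),  ω_r=0, ω_c=1
Stage 2: ω_s = 1 − (51/27)(0−1) = 26/9
  ⇒ ω_s²/ω_c² = 26/9
Coupling ω_c² = ω_s¹ ⇒ overall = 102/31 × 26/9 = 884/93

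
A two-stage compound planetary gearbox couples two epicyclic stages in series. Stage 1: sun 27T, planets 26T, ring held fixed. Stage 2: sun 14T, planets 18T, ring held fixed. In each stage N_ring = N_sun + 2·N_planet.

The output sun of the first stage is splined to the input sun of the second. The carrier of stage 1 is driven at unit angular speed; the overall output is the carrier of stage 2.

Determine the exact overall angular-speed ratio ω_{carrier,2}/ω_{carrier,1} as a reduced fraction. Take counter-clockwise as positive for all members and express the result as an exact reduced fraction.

Stage 1: N_ring = 27 + 2·26 = 79
Stage 1: 27(ω_s−ω_c) = −79(ω_r−ω_c),  ω_r=0, ω_c=1
Stage 1: ω_s = 1 − (79/27)(0−1) = 106/27
  ⇒ ω_s¹/ω_c¹ = 106/27
Stage 2: N_ring = 14 + 2·18 = 50
Stage 2: 14(ω_s−ω_c) = −50(ω_r−ω_c),  ω_r=0, ω_s=1
Stage 2: 14(1−ω_c) = −50(0−ω_c)  ⇒  64ω_c = 14  ⇒  ω_c = 7/32
  ⇒ ω_c²/ω_s² = 7/32
Coupling ω_s² = ω_s¹ ⇒ overall = 106/27 × 7/32 = 371/432

371/432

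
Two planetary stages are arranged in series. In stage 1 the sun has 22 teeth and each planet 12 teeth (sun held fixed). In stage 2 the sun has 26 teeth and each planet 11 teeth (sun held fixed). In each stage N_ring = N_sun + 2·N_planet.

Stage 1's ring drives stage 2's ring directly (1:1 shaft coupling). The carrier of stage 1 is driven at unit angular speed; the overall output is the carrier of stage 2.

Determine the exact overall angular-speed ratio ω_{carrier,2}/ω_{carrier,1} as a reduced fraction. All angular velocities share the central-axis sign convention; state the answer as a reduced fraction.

816/851

Stage 1: N_ring = 22 + 2·12 = 46
Stage 1: 22(ω_s−ω_c) = −46(ω_r−ω_c),  ω_s=0, ω_c=1
Stage 1: ω_r = 1 − (22/46)(0−1) = 34/23
  ⇒ ω_r¹/ω_c¹ = 34/23
Stage 2: N_ring = 26 + 2·11 = 48
Stage 2: 26(ω_s−ω_c) = −48(ω_r−ω_c),  ω_s=0, ω_r=1
Stage 2: 26(0−ω_c) = −48(1−ω_c)  ⇒  74ω_c = 48  ⇒  ω_c = 24/37
  ⇒ ω_c²/ω_r² = 24/37
Coupling ω_r² = ω_r¹ ⇒ overall = 34/23 × 24/37 = 816/851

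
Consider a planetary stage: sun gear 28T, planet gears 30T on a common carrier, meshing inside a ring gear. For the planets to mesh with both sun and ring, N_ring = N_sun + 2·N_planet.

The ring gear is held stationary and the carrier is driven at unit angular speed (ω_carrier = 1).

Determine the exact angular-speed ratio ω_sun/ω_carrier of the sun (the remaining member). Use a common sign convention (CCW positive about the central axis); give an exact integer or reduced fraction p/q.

29/7

N_ring = 28 + 2·30 = 88
28(ω_s−ω_c) = −88(ω_r−ω_c),  ω_r=0, ω_c=1
ω_s = 1 − (88/28)(0−1) = 29/7
ω_s/ω_c = 29/7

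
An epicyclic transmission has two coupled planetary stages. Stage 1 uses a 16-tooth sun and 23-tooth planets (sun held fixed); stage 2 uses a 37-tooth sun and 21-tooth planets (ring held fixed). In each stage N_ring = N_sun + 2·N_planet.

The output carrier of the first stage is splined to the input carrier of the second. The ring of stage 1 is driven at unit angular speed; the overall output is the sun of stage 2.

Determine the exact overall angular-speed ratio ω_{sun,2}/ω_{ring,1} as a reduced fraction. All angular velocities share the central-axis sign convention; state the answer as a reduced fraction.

Stage 1: N_ring = 16 + 2·23 = 62
Stage 1: 16(ω_s−ω_c) = −62(ω_r−ω_c),  ω_s=0, ω_r=1
Stage 1: 16(0−ω_c) = −62(1−ω_c)  ⇒  78ω_c = 62  ⇒  ω_c = 31/39
  ⇒ ω_c¹/ω_r¹ = 31/39
Stage 2: N_ring = 37 + 2·21 = 79
Stage 2: 37(ω_s−ω_c) = −79(ω_r−ω_c),  ω_r=0, ω_c=1
Stage 2: ω_s = 1 − (79/37)(0−1) = 116/37
  ⇒ ω_s²/ω_c² = 116/37
Coupling ω_c² = ω_c¹ ⇒ overall = 31/39 × 116/37 = 3596/1443

3596/1443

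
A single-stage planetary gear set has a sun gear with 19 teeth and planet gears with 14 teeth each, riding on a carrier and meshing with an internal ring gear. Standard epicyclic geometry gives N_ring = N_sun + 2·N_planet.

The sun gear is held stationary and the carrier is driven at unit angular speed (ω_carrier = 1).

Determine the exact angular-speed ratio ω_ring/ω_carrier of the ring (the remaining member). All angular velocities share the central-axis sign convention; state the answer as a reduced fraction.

N_ring = 19 + 2·14 = 47
19(ω_s−ω_c) = −47(ω_r−ω_c),  ω_s=0, ω_c=1
ω_r = 1 − (19/47)(0−1) = 66/47
ω_r/ω_c = 66/47

66/47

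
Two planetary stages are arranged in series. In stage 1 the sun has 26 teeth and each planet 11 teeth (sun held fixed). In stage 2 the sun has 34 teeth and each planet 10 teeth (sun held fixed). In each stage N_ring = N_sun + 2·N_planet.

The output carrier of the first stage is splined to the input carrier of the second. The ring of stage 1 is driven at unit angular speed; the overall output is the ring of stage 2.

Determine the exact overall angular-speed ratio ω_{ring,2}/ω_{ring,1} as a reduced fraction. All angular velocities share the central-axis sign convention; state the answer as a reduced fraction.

Stage 1: N_ring = 26 + 2·11 = 48
Stage 1: 26(ω_s−ω_c) = −48(ω_r−ω_c),  ω_s=0, ω_r=1
Stage 1: 26(0−ω_c) = −48(1−ω_c)  ⇒  74ω_c = 48  ⇒  ω_c = 24/37
  ⇒ ω_c¹/ω_r¹ = 24/37
Stage 2: N_ring = 34 + 2·10 = 54
Stage 2: 34(ω_s−ω_c) = −54(ω_r−ω_c),  ω_s=0, ω_c=1
Stage 2: ω_r = 1 − (34/54)(0−1) = 44/27
  ⇒ ω_r²/ω_c² = 44/27
Coupling ω_c² = ω_c¹ ⇒ overall = 24/37 × 44/27 = 352/333

352/333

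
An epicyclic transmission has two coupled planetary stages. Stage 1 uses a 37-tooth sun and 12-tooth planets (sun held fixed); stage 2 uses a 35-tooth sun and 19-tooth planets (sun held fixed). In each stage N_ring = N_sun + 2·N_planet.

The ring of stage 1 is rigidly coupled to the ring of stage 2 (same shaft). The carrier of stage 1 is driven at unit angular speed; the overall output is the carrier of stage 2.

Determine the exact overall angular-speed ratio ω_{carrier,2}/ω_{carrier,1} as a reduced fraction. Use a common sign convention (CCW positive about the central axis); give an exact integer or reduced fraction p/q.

3577/3294

Stage 1: N_ring = 37 + 2·12 = 61
Stage 1: 37(ω_s−ω_c) = −61(ω_r−ω_c),  ω_s=0, ω_c=1
Stage 1: ω_r = 1 − (37/61)(0−1) = 98/61
  ⇒ ω_r¹/ω_c¹ = 98/61
Stage 2: N_ring = 35 + 2·19 = 73
Stage 2: 35(ω_s−ω_c) = −73(ω_r−ω_c),  ω_s=0, ω_r=1
Stage 2: 35(0−ω_c) = −73(1−ω_c)  ⇒  108ω_c = 73  ⇒  ω_c = 73/108
  ⇒ ω_c²/ω_r² = 73/108
Coupling ω_r² = ω_r¹ ⇒ overall = 98/61 × 73/108 = 3577/3294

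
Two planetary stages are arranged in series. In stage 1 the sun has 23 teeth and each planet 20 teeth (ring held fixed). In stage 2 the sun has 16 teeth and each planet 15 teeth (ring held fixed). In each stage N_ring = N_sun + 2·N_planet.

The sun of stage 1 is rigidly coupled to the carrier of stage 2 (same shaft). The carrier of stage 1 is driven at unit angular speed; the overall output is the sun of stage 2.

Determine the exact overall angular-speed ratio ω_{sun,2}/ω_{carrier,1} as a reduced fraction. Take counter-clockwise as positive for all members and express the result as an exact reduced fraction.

1333/92

Stage 1: N_ring = 23 + 2·20 = 63
Stage 1: 23(ω_s−ω_c) = −63(ω_r−ω_c),  ω_r=0, ω_c=1
Stage 1: ω_s = 1 − (63/23)(0−1) = 86/23
  ⇒ ω_s¹/ω_c¹ = 86/23
Stage 2: N_ring = 16 + 2·15 = 46
Stage 2: 16(ω_s−ω_c) = −46(ω_r−ω_c),  ω_r=0, ω_c=1
Stage 2: ω_s = 1 − (46/16)(0−1) = 31/8
  ⇒ ω_s²/ω_c² = 31/8
Coupling ω_c² = ω_s¹ ⇒ overall = 86/23 × 31/8 = 1333/92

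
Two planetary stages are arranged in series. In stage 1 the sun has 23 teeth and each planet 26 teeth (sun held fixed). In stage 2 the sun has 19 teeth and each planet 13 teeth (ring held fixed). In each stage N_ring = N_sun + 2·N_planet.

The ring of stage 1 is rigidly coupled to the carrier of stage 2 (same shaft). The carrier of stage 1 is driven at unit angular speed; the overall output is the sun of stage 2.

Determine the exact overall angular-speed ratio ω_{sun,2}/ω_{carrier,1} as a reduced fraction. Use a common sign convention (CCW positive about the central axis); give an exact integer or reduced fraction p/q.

Stage 1: N_ring = 23 + 2·26 = 75
Stage 1: 23(ω_s−ω_c) = −75(ω_r−ω_c),  ω_s=0, ω_c=1
Stage 1: ω_r = 1 − (23/75)(0−1) = 98/75
  ⇒ ω_r¹/ω_c¹ = 98/75
Stage 2: N_ring = 19 + 2·13 = 45
Stage 2: 19(ω_s−ω_c) = −45(ω_r−ω_c),  ω_r=0, ω_c=1
Stage 2: ω_s = 1 − (45/19)(0−1) = 64/19
  ⇒ ω_s²/ω_c² = 64/19
Coupling ω_c² = ω_r¹ ⇒ overall = 98/75 × 64/19 = 6272/1425

6272/1425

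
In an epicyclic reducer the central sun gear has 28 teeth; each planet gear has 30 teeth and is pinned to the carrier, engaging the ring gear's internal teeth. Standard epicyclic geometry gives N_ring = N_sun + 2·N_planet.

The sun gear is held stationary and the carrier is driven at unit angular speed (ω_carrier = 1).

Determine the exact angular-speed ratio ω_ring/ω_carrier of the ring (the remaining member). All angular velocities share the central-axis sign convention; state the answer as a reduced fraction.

N_ring = 28 + 2·30 = 88
28(ω_s−ω_c) = −88(ω_r−ω_c),  ω_s=0, ω_c=1
ω_r = 1 − (28/88)(0−1) = 29/22
ω_r/ω_c = 29/22

29/22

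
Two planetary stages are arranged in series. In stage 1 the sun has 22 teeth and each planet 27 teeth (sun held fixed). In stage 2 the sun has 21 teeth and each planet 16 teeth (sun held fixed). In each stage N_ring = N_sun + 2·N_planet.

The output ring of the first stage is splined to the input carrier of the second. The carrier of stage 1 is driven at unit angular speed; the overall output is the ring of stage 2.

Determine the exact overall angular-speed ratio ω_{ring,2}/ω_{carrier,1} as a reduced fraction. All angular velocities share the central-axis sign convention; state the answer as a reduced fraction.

1813/1007

Stage 1: N_ring = 22 + 2·27 = 76
Stage 1: 22(ω_s−ω_c) = −76(ω_r−ω_c),  ω_s=0, ω_c=1
Stage 1: ω_r = 1 − (22/76)(0−1) = 49/38
  ⇒ ω_r¹/ω_c¹ = 49/38
Stage 2: N_ring = 21 + 2·16 = 53
Stage 2: 21(ω_s−ω_c) = −53(ω_r−ω_c),  ω_s=0, ω_c=1
Stage 2: ω_r = 1 − (21/53)(0−1) = 74/53
  ⇒ ω_r²/ω_c² = 74/53
Coupling ω_c² = ω_r¹ ⇒ overall = 49/38 × 74/53 = 1813/1007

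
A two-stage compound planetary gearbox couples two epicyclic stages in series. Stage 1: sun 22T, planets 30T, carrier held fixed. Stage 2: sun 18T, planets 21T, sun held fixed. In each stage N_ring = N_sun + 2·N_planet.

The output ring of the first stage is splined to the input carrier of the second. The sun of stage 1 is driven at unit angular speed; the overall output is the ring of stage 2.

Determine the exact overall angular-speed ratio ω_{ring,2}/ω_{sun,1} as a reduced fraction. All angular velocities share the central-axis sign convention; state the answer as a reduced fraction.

-143/410

Stage 1: N_ring = 22 + 2·30 = 82
Stage 1: 22(ω_s−ω_c) = −82(ω_r−ω_c),  ω_c=0, ω_s=1
Stage 1: ω_r = 0 − (22/82)(1−0) = -11/41
  ⇒ ω_r¹/ω_s¹ = -11/41
Stage 2: N_ring = 18 + 2·21 = 60
Stage 2: 18(ω_s−ω_c) = −60(ω_r−ω_c),  ω_s=0, ω_c=1
Stage 2: ω_r = 1 − (18/60)(0−1) = 13/10
  ⇒ ω_r²/ω_c² = 13/10
Coupling ω_c² = ω_r¹ ⇒ overall = -11/41 × 13/10 = -143/410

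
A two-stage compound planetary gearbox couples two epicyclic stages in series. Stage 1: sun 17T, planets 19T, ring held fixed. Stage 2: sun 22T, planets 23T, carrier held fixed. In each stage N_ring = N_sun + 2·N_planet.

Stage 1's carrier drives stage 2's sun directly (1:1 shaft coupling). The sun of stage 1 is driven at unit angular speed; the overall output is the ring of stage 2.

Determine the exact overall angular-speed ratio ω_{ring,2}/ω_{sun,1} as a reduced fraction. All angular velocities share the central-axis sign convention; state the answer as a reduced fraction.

-11/144

Stage 1: N_ring = 17 + 2·19 = 55
Stage 1: 17(ω_s−ω_c) = −55(ω_r−ω_c),  ω_r=0, ω_s=1
Stage 1: 17(1−ω_c) = −55(0−ω_c)  ⇒  72ω_c = 17  ⇒  ω_c = 17/72
  ⇒ ω_c¹/ω_s¹ = 17/72
Stage 2: N_ring = 22 + 2·23 = 68
Stage 2: 22(ω_s−ω_c) = −68(ω_r−ω_c),  ω_c=0, ω_s=1
Stage 2: ω_r = 0 − (22/68)(1−0) = -11/34
  ⇒ ω_r²/ω_s² = -11/34
Coupling ω_s² = ω_c¹ ⇒ overall = 17/72 × -11/34 = -11/144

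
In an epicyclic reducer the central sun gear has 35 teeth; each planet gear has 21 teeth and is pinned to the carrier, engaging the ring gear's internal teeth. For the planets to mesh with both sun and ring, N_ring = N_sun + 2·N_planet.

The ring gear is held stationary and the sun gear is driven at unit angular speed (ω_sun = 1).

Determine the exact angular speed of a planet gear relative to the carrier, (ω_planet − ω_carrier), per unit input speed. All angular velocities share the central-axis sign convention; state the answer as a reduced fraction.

N_ring = 35 + 2·21 = 77
35(ω_s−ω_c) = −77(ω_r−ω_c),  ω_r=0, ω_s=1
35(1−ω_c) = −77(0−ω_c)  ⇒  112ω_c = 35  ⇒  ω_c = 5/16
sun–planet: 35·(1−5/16) = −21·(ω_p−ω_c)  ⇒  ω_p−ω_c = −(35/21)·(11/16) = -55/48

-55/48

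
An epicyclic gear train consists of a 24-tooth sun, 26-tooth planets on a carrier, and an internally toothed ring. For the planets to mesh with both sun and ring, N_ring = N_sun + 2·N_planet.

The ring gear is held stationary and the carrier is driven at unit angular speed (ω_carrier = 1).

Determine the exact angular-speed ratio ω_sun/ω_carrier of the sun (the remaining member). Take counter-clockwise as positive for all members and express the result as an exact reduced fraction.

N_ring = 24 + 2·26 = 76
24(ω_s−ω_c) = −76(ω_r−ω_c),  ω_r=0, ω_c=1
ω_s = 1 − (76/24)(0−1) = 25/6
ω_s/ω_c = 25/6

25/6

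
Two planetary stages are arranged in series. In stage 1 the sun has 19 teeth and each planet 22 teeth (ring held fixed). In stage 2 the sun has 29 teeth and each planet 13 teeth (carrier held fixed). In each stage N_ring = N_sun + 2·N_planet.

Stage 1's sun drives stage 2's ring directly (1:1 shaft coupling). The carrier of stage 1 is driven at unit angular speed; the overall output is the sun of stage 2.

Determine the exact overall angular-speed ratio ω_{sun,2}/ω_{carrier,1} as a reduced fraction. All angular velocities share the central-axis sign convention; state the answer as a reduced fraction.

-4510/551

Stage 1: N_ring = 19 + 2·22 = 63
Stage 1: 19(ω_s−ω_c) = −63(ω_r−ω_c),  ω_r=0, ω_c=1
Stage 1: ω_s = 1 − (63/19)(0−1) = 82/19
  ⇒ ω_s¹/ω_c¹ = 82/19
Stage 2: N_ring = 29 + 2·13 = 55
Stage 2: 29(ω_s−ω_c) = −55(ω_r−ω_c),  ω_c=0, ω_r=1
Stage 2: ω_s = 0 − (55/29)(1−0) = -55/29
  ⇒ ω_s²/ω_r² = -55/29
Coupling ω_r² = ω_s¹ ⇒ overall = 82/19 × -55/29 = -4510/551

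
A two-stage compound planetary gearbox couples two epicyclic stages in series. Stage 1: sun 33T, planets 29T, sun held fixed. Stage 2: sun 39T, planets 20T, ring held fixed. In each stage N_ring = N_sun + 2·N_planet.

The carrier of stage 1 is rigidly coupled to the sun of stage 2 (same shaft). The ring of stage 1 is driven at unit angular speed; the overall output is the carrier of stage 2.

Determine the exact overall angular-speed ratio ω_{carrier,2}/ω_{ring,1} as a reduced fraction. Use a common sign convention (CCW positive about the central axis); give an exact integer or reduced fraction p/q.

Stage 1: N_ring = 33 + 2·29 = 91
Stage 1: 33(ω_s−ω_c) = −91(ω_r−ω_c),  ω_s=0, ω_r=1
Stage 1: 33(0−ω_c) = −91(1−ω_c)  ⇒  124ω_c = 91  ⇒  ω_c = 91/124
  ⇒ ω_c¹/ω_r¹ = 91/124
Stage 2: N_ring = 39 + 2·20 = 79
Stage 2: 39(ω_s−ω_c) = −79(ω_r−ω_c),  ω_r=0, ω_s=1
Stage 2: 39(1−ω_c) = −79(0−ω_c)  ⇒  118ω_c = 39  ⇒  ω_c = 39/118
  ⇒ ω_c²/ω_s² = 39/118
Coupling ω_s² = ω_c¹ ⇒ overall = 91/124 × 39/118 = 3549/14632

3549/14632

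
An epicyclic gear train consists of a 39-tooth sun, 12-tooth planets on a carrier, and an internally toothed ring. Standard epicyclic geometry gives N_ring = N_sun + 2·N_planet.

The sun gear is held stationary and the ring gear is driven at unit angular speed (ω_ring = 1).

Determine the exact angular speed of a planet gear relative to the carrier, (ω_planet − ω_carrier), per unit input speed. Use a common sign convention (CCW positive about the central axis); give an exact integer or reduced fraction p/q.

N_ring = 39 + 2·12 = 63
39(ω_s−ω_c) = −63(ω_r−ω_c),  ω_s=0, ω_r=1
39(0−ω_c) = −63(1−ω_c)  ⇒  102ω_c = 63  ⇒  ω_c = 21/34
sun–planet: 39·(0−21/34) = −12·(ω_p−ω_c)  ⇒  ω_p−ω_c = −(39/12)·(-21/34) = 273/136

273/136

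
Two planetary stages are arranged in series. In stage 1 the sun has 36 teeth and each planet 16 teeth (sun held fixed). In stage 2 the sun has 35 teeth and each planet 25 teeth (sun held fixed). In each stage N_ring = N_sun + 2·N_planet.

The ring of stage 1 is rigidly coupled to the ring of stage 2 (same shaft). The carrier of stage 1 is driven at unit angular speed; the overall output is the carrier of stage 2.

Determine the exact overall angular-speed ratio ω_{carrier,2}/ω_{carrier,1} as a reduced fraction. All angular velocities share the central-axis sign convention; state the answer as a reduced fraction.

Stage 1: N_ring = 36 + 2·16 = 68
Stage 1: 36(ω_s−ω_c) = −68(ω_r−ω_c),  ω_s=0, ω_c=1
Stage 1: ω_r = 1 − (36/68)(0−1) = 26/17
  ⇒ ω_r¹/ω_c¹ = 26/17
Stage 2: N_ring = 35 + 2·25 = 85
Stage 2: 35(ω_s−ω_c) = −85(ω_r−ω_c),  ω_s=0, ω_r=1
Stage 2: 35(0−ω_c) = −85(1−ω_c)  ⇒  120ω_c = 85  ⇒  ω_c = 17/24
  ⇒ ω_c²/ω_r² = 17/24
Coupling ω_r² = ω_r¹ ⇒ overall = 26/17 × 17/24 = 13/12

13/12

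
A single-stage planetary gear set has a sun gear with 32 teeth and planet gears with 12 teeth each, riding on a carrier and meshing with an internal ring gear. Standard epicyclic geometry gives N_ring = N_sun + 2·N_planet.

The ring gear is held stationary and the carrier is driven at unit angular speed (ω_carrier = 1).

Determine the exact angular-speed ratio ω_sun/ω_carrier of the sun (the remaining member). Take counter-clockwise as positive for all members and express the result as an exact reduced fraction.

N_ring = 32 + 2·12 = 56
32(ω_s−ω_c) = −56(ω_r−ω_c),  ω_r=0, ω_c=1
ω_s = 1 − (56/32)(0−1) = 11/4
ω_s/ω_c = 11/4

11/4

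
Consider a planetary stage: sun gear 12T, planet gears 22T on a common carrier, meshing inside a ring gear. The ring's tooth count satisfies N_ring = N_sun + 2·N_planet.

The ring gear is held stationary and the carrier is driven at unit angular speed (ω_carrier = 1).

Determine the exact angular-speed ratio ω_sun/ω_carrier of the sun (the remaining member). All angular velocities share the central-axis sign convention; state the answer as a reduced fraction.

17/3

N_ring = 12 + 2·22 = 56
12(ω_s−ω_c) = −56(ω_r−ω_c),  ω_r=0, ω_c=1
ω_s = 1 − (56/12)(0−1) = 17/3
ω_s/ω_c = 17/3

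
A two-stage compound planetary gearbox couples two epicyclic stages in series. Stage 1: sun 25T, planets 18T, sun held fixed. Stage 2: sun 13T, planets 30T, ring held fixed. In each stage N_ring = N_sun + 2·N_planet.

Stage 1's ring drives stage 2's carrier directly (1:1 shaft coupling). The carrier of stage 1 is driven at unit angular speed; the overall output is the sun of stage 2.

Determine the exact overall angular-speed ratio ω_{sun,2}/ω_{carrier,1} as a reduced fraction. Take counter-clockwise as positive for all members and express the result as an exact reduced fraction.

Stage 1: N_ring = 25 + 2·18 = 61
Stage 1: 25(ω_s−ω_c) = −61(ω_r−ω_c),  ω_s=0, ω_c=1
Stage 1: ω_r = 1 − (25/61)(0−1) = 86/61
  ⇒ ω_r¹/ω_c¹ = 86/61
Stage 2: N_ring = 13 + 2·30 = 73
Stage 2: 13(ω_s−ω_c) = −73(ω_r−ω_c),  ω_r=0, ω_c=1
Stage 2: ω_s = 1 − (73/13)(0−1) = 86/13
  ⇒ ω_s²/ω_c² = 86/13
Coupling ω_c² = ω_r¹ ⇒ overall = 86/61 × 86/13 = 7396/793

7396/793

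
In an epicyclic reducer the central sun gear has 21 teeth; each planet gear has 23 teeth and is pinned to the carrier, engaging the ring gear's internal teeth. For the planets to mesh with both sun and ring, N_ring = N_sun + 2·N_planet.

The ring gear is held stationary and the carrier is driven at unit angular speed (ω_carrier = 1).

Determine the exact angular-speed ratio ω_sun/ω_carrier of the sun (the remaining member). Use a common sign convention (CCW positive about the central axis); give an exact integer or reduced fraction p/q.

88/21

N_ring = 21 + 2·23 = 67
21(ω_s−ω_c) = −67(ω_r−ω_c),  ω_r=0, ω_c=1
ω_s = 1 − (67/21)(0−1) = 88/21
ω_s/ω_c = 88/21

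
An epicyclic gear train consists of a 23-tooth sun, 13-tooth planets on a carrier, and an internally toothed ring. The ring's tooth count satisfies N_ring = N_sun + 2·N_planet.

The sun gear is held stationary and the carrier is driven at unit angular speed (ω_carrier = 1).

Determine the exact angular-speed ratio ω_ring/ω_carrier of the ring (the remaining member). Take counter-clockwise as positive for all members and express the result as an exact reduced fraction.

N_ring = 23 + 2·13 = 49
23(ω_s−ω_c) = −49(ω_r−ω_c),  ω_s=0, ω_c=1
ω_r = 1 − (23/49)(0−1) = 72/49
ω_r/ω_c = 72/49

72/49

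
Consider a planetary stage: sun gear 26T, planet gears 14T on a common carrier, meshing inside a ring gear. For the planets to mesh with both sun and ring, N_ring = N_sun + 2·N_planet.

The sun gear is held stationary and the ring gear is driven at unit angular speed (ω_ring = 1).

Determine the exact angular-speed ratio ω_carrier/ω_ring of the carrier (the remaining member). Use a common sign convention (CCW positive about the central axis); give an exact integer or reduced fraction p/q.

27/40

N_ring = 26 + 2·14 = 54
26(ω_s−ω_c) = −54(ω_r−ω_c),  ω_s=0, ω_r=1
26(0−ω_c) = −54(1−ω_c)  ⇒  80ω_c = 54  ⇒  ω_c = 27/40
ω_c/ω_r = 27/40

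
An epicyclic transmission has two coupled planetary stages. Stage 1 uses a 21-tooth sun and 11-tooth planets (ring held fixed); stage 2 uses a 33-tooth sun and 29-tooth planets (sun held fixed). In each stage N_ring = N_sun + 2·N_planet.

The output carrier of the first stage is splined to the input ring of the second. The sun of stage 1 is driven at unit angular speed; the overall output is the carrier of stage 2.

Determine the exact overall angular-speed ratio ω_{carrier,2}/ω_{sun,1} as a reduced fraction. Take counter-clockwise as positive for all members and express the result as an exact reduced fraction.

Stage 1: N_ring = 21 + 2·11 = 43
Stage 1: 21(ω_s−ω_c) = −43(ω_r−ω_c),  ω_r=0, ω_s=1
Stage 1: 21(1−ω_c) = −43(0−ω_c)  ⇒  64ω_c = 21  ⇒  ω_c = 21/64
  ⇒ ω_c¹/ω_s¹ = 21/64
Stage 2: N_ring = 33 + 2·29 = 91
Stage 2: 33(ω_s−ω_c) = −91(ω_r−ω_c),  ω_s=0, ω_r=1
Stage 2: 33(0−ω_c) = −91(1−ω_c)  ⇒  124ω_c = 91  ⇒  ω_c = 91/124
  ⇒ ω_c²/ω_r² = 91/124
Coupling ω_r² = ω_c¹ ⇒ overall = 21/64 × 91/124 = 1911/7936

1911/7936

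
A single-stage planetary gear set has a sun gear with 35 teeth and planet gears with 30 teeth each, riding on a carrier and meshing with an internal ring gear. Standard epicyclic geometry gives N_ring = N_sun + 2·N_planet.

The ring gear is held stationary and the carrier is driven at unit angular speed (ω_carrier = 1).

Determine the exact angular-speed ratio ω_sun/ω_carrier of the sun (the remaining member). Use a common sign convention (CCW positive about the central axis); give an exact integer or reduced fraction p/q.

26/7

N_ring = 35 + 2·30 = 95
35(ω_s−ω_c) = −95(ω_r−ω_c),  ω_r=0, ω_c=1
ω_s = 1 − (95/35)(0−1) = 26/7
ω_s/ω_c = 26/7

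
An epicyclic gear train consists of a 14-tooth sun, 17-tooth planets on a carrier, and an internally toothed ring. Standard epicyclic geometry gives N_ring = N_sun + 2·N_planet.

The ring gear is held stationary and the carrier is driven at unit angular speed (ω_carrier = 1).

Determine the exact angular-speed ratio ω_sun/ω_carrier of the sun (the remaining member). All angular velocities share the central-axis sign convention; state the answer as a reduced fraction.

31/7

N_ring = 14 + 2·17 = 48
14(ω_s−ω_c) = −48(ω_r−ω_c),  ω_r=0, ω_c=1
ω_s = 1 − (48/14)(0−1) = 31/7
ω_s/ω_c = 31/7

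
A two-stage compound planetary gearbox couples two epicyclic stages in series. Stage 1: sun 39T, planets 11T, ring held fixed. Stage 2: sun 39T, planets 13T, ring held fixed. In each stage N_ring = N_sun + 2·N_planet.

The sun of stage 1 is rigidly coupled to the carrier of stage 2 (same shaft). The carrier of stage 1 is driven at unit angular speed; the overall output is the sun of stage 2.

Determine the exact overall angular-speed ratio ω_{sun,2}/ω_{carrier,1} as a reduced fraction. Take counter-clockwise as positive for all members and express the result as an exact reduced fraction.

800/117

Stage 1: N_ring = 39 + 2·11 = 61
Stage 1: 39(ω_s−ω_c) = −61(ω_r−ω_c),  ω_r=0, ω_c=1
Stage 1: ω_s = 1 − (61/39)(0−1) = 100/39
  ⇒ ω_s¹/ω_c¹ = 100/39
Stage 2: N_ring = 39 + 2·13 = 65
Stage 2: 39(ω_s−ω_c) = −65(ω_r−ω_c),  ω_r=0, ω_c=1
Stage 2: ω_s = 1 − (65/39)(0−1) = 8/3
  ⇒ ω_s²/ω_c² = 8/3
Coupling ω_c² = ω_s¹ ⇒ overall = 100/39 × 8/3 = 800/117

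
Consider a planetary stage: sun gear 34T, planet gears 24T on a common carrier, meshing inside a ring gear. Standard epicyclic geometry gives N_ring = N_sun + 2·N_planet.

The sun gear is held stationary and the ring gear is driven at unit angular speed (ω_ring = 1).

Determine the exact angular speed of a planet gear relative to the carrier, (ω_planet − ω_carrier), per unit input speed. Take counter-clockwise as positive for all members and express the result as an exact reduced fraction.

697/696

N_ring = 34 + 2·24 = 82
34(ω_s−ω_c) = −82(ω_r−ω_c),  ω_s=0, ω_r=1
34(0−ω_c) = −82(1−ω_c)  ⇒  116ω_c = 82  ⇒  ω_c = 41/58
sun–planet: 34·(0−41/58) = −24·(ω_p−ω_c)  ⇒  ω_p−ω_c = −(34/24)·(-41/58) = 697/696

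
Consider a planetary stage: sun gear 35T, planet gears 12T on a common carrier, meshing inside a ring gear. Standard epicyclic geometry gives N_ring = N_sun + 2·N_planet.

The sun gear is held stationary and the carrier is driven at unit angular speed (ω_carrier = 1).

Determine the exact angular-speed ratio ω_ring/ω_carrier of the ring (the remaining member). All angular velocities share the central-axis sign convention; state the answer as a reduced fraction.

94/59

N_ring = 35 + 2·12 = 59
35(ω_s−ω_c) = −59(ω_r−ω_c),  ω_s=0, ω_c=1
ω_r = 1 − (35/59)(0−1) = 94/59
ω_r/ω_c = 94/59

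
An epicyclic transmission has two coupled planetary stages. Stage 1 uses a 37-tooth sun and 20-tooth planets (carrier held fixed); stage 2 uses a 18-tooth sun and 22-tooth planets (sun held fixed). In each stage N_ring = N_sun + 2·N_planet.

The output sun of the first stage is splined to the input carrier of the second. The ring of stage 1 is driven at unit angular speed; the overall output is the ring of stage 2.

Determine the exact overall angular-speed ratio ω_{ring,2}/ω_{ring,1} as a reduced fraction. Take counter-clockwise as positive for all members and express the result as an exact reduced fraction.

-3080/1147

Stage 1: N_ring = 37 + 2·20 = 77
Stage 1: 37(ω_s−ω_c) = −77(ω_r−ω_c),  ω_c=0, ω_r=1
Stage 1: ω_s = 0 − (77/37)(1−0) = -77/37
  ⇒ ω_s¹/ω_r¹ = -77/37
Stage 2: N_ring = 18 + 2·22 = 62
Stage 2: 18(ω_s−ω_c) = −62(ω_r−ω_c),  ω_s=0, ω_c=1
Stage 2: ω_r = 1 − (18/62)(0−1) = 40/31
  ⇒ ω_r²/ω_c² = 40/31
Coupling ω_c² = ω_s¹ ⇒ overall = -77/37 × 40/31 = -3080/1147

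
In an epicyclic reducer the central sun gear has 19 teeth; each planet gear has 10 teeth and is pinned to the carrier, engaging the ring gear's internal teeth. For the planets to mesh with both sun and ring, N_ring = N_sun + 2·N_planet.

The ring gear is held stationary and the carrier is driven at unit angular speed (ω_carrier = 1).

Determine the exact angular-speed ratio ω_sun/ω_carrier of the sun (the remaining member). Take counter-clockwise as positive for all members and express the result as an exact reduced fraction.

N_ring = 19 + 2·10 = 39
19(ω_s−ω_c) = −39(ω_r−ω_c),  ω_r=0, ω_c=1
ω_s = 1 − (39/19)(0−1) = 58/19
ω_s/ω_c = 58/19

58/19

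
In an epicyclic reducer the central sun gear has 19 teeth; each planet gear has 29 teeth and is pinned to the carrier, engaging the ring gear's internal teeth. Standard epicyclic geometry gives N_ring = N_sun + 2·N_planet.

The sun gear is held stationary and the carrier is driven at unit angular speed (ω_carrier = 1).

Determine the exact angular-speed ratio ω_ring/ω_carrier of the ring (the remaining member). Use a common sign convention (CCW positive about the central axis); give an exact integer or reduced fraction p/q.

N_ring = 19 + 2·29 = 77
19(ω_s−ω_c) = −77(ω_r−ω_c),  ω_s=0, ω_c=1
ω_r = 1 − (19/77)(0−1) = 96/77
ω_r/ω_c = 96/77

96/77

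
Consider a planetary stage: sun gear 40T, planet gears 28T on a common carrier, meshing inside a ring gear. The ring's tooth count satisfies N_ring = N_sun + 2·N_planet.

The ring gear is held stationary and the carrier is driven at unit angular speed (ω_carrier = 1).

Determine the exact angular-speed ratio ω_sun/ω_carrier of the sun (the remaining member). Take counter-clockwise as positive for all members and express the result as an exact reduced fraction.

N_ring = 40 + 2·28 = 96
40(ω_s−ω_c) = −96(ω_r−ω_c),  ω_r=0, ω_c=1
ω_s = 1 − (96/40)(0−1) = 17/5
ω_s/ω_c = 17/5

17/5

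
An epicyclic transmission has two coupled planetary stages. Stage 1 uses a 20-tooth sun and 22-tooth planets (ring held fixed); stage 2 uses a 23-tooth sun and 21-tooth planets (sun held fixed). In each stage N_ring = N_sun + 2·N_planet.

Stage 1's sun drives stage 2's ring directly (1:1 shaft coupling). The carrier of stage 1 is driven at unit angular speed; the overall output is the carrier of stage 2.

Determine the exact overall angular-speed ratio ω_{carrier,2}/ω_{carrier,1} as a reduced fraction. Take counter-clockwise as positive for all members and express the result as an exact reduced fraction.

Stage 1: N_ring = 20 + 2·22 = 64
Stage 1: 20(ω_s−ω_c) = −64(ω_r−ω_c),  ω_r=0, ω_c=1
Stage 1: ω_s = 1 − (64/20)(0−1) = 21/5
  ⇒ ω_s¹/ω_c¹ = 21/5
Stage 2: N_ring = 23 + 2·21 = 65
Stage 2: 23(ω_s−ω_c) = −65(ω_r−ω_c),  ω_s=0, ω_r=1
Stage 2: 23(0−ω_c) = −65(1−ω_c)  ⇒  88ω_c = 65  ⇒  ω_c = 65/88
  ⇒ ω_c²/ω_r² = 65/88
Coupling ω_r² = ω_s¹ ⇒ overall = 21/5 × 65/88 = 273/88

273/88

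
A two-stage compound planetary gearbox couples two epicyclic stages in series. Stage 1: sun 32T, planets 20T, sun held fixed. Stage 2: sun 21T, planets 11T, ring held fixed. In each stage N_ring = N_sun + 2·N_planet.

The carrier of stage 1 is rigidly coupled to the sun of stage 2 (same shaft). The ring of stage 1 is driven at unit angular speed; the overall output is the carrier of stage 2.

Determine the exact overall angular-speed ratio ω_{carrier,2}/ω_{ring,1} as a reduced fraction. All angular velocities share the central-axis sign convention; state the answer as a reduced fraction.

189/832

Stage 1: N_ring = 32 + 2·20 = 72
Stage 1: 32(ω_s−ω_c) = −72(ω_r−ω_c),  ω_s=0, ω_r=1
Stage 1: 32(0−ω_c) = −72(1−ω_c)  ⇒  104ω_c = 72  ⇒  ω_c = 9/13
  ⇒ ω_c¹/ω_r¹ = 9/13
Stage 2: N_ring = 21 + 2·11 = 43
Stage 2: 21(ω_s−ω_c) = −43(ω_r−ω_c),  ω_r=0, ω_s=1
Stage 2: 21(1−ω_c) = −43(0−ω_c)  ⇒  64ω_c = 21  ⇒  ω_c = 21/64
  ⇒ ω_c²/ω_s² = 21/64
Coupling ω_s² = ω_c¹ ⇒ overall = 9/13 × 21/64 = 189/832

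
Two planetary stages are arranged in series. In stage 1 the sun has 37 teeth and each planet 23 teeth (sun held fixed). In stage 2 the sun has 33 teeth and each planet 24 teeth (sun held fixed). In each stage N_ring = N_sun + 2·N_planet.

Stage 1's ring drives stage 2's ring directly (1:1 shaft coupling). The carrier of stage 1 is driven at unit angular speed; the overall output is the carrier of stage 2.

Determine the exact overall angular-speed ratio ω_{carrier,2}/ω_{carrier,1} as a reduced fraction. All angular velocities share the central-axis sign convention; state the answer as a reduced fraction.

1620/1577

Stage 1: N_ring = 37 + 2·23 = 83
Stage 1: 37(ω_s−ω_c) = −83(ω_r−ω_c),  ω_s=0, ω_c=1
Stage 1: ω_r = 1 − (37/83)(0−1) = 120/83
  ⇒ ω_r¹/ω_c¹ = 120/83
Stage 2: N_ring = 33 + 2·24 = 81
Stage 2: 33(ω_s−ω_c) = −81(ω_r−ω_c),  ω_s=0, ω_r=1
Stage 2: 33(0−ω_c) = −81(1−ω_c)  ⇒  114ω_c = 81  ⇒  ω_c = 27/38
  ⇒ ω_c²/ω_r² = 27/38
Coupling ω_r² = ω_r¹ ⇒ overall = 120/83 × 27/38 = 1620/1577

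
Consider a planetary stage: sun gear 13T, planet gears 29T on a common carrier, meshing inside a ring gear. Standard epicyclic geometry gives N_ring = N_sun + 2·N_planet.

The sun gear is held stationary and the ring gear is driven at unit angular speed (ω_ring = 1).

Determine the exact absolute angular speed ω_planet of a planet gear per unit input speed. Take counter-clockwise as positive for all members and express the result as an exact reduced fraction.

N_ring = 13 + 2·29 = 71
13(ω_s−ω_c) = −71(ω_r−ω_c),  ω_s=0, ω_r=1
13(0−ω_c) = −71(1−ω_c)  ⇒  84ω_c = 71  ⇒  ω_c = 71/84
sun–planet: 13·(0−71/84) = −29·(ω_p−ω_c)  ⇒  ω_p−ω_c = −(13/29)·(-71/84) = 923/2436
ω_p = 71/84 + 923/2436 = 71/58

71/58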